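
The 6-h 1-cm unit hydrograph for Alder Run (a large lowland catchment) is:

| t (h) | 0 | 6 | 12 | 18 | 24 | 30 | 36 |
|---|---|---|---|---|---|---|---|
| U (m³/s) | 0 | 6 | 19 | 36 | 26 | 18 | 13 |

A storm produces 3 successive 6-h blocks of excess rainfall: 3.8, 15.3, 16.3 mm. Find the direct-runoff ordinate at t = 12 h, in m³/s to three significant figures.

Q ≈ 16.4 m³/s

By discrete convolution, Q_j = Σ (P_i / 10 mm) · U_{j−i}.
At t = 12 h (j=2): Q = (3.8/10)·19 + (15.3/10)·6 + (16.3/10)·0 = 16.4 m³/s.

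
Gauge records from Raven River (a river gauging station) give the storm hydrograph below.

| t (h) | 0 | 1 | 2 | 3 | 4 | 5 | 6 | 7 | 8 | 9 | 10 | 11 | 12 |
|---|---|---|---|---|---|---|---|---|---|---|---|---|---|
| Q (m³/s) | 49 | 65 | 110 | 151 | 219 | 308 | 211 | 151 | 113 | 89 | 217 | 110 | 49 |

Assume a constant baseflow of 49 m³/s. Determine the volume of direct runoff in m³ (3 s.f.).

V ≈ 4.34 × 10^6 m³

Direct-runoff ordinates (Q − Q_b): 0.0, 16.0, 61.0, 102.0, 170.0, 259.0, 162.0, 102.0, 64.0, 40.0, 168.0, 61.0, 0.0 m³/s.
ΣQ_DR = 1205 m³/s.
With Δt = 1 h = 3600 s, V = ΣQ_DR · Δt = 1205 × 3600 = 4.34 × 10^6 m³.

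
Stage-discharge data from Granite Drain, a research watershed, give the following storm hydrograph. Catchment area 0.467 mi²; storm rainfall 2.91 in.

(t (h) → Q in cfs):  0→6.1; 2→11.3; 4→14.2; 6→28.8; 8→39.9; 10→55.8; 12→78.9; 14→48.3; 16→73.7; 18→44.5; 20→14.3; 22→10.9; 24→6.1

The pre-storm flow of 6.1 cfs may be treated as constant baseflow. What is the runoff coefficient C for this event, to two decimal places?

C ≈ 0.81

ΣQ_DR = 353.5 cfs; V = ΣQ_DR·Δt = 2.545 × 10^6 ft³.
Runoff depth d = V / A = 2.346 in.
C = d / P = 2.346 / 2.91 = 0.81.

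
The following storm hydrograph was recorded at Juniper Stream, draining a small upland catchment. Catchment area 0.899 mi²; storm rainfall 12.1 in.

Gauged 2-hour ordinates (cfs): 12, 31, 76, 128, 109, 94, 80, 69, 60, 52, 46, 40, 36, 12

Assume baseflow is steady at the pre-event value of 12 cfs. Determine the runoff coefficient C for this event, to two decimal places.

C ≈ 0.19

ΣQ_DR = 677.0 cfs; V = ΣQ_DR·Δt = 4.874 × 10^6 ft³.
Runoff depth d = V / A = 2.334 in.
C = d / P = 2.334 / 12.1 = 0.19.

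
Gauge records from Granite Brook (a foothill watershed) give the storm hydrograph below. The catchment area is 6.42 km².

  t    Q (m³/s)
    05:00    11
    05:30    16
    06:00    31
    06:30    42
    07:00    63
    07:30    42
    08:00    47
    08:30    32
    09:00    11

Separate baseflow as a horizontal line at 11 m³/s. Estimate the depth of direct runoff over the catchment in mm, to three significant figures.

Direct runoff: 0.0, 5.0, 20.0, 31.0, 52.0, 31.0, 36.0, 21.0, 0.0 m³/s; ΣQ_DR = 196.0 m³/s.
V = ΣQ_DR · Δt = 196.0 × 1800 s = 3.528 × 10^5 m³.
Over A = 6.42 km², depth = V / A = 55.0 mm.

d ≈ 55.0 mm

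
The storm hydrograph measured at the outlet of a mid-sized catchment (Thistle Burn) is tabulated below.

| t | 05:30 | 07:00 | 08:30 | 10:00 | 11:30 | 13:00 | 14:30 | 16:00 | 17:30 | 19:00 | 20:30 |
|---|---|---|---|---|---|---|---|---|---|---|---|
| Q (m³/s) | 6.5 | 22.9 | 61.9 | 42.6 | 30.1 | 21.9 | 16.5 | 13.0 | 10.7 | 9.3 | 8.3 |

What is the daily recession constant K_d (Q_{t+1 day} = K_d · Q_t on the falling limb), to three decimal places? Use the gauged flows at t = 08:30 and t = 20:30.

Between t = 08:30 and t = 20:30 the flow falls from 61.9 to 8.3 m³/s over 8×1.5 h = 12 h.
Per-interval ratio K = (8.3/61.9)^(1/8) = 0.7779; K_d = K^(24/1.5) = 0.018.

K_d ≈ 0.018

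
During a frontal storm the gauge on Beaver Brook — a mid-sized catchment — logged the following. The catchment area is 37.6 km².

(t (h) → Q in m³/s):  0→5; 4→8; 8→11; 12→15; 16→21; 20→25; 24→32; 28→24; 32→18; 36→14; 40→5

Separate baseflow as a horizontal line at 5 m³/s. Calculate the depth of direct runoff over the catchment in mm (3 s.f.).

d ≈ 47.1 mm

Direct runoff: 0.0, 3.0, 6.0, 10.0, 16.0, 20.0, 27.0, 19.0, 13.0, 9.0, 0.0 m³/s; ΣQ_DR = 123.0 m³/s.
V = ΣQ_DR · Δt = 123.0 × 14400 s = 1.771 × 10^6 m³.
Over A = 37.6 km², depth = V / A = 47.1 mm.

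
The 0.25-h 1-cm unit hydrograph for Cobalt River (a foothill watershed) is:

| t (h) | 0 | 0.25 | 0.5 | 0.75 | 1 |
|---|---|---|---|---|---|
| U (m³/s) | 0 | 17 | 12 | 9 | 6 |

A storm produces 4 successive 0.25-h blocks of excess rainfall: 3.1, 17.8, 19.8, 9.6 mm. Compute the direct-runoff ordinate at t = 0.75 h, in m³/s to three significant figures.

By discrete convolution, Q_j = Σ (P_i / 10 mm) · U_{j−i}.
At t = 0.75 h (j=3): Q = (3.1/10)·9 + (17.8/10)·12 + (19.8/10)·17 + (9.6/10)·0 = 57.8 m³/s.

Q ≈ 57.8 m³/s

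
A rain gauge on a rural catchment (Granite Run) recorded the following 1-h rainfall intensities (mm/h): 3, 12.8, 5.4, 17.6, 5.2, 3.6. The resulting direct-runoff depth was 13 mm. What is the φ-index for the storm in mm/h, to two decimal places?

Only the 2 blocks with intensity above φ contribute runoff: 12.8, 17.6 mm/h.
Σ(I−φ)·Δt = d  ⇒  (12.8+17.6 − 2φ)·1 = 13
φ = (30.40 − 13/1) / 2 = 8.70 mm/h.

φ ≈ 8.70 mm/h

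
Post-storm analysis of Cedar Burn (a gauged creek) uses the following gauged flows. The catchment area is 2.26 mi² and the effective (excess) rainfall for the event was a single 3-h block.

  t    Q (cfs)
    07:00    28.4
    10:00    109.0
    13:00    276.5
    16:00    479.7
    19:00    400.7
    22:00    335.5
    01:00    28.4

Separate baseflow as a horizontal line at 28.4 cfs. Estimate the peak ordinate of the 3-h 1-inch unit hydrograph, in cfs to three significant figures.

Direct runoff: 0.0, 80.6, 248.1, 451.3, 372.3, 307.1, 0.0 cfs; ΣQ_DR = 1459 cfs, peak = 451.3 cfs.
Runoff depth d = ΣQ_DR·Δt / A = 1459 × 10800 / (2.26 mi²) = 3.002 in.
The 1-inch UH is the DRH scaled by (1 in)/d, so U_p = 451.3 × 1/3.002 = 150 cfs.

U_p ≈ 150 cfs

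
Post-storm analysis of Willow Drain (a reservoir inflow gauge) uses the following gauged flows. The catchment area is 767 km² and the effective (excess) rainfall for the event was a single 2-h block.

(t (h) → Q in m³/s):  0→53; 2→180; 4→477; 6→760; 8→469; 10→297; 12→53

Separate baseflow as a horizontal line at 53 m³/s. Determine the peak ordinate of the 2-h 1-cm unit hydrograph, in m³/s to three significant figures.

U_p ≈ 393 m³/s

Direct runoff: 0.0, 127.0, 424.0, 707.0, 416.0, 244.0, 0.0 m³/s; ΣQ_DR = 1918 m³/s, peak = 707.0 m³/s.
Runoff depth d = ΣQ_DR·Δt / A = 1918 × 7200 / (767 km²) = 18.00 mm.
The 1-cm UH is the DRH scaled by (10 mm)/d, so U_p = 707.0 × 10/18.00 = 393 m³/s.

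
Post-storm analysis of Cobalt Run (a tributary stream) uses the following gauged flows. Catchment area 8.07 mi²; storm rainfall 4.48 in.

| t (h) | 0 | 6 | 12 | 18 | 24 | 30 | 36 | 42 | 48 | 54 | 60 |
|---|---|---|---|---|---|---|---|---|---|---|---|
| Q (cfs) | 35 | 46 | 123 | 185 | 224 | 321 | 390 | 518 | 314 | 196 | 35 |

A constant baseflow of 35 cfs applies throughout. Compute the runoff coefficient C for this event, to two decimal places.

C ≈ 0.51

ΣQ_DR = 2002 cfs; V = ΣQ_DR·Δt = 4.324 × 10^7 ft³.
Runoff depth d = V / A = 2.307 in.
C = d / P = 2.307 / 4.48 = 0.51.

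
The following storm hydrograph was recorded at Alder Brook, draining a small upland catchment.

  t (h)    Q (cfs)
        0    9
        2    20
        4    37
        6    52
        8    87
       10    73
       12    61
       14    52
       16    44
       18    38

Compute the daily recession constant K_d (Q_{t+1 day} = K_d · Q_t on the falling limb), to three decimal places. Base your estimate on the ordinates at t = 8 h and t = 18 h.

Between t = 8 h and t = 18 h the flow falls from 87 to 38 cfs over 5×2 h = 10 h.
Per-interval ratio K = (38/87)^(1/5) = 0.8473; K_d = K^(24/2) = 0.137.

K_d ≈ 0.137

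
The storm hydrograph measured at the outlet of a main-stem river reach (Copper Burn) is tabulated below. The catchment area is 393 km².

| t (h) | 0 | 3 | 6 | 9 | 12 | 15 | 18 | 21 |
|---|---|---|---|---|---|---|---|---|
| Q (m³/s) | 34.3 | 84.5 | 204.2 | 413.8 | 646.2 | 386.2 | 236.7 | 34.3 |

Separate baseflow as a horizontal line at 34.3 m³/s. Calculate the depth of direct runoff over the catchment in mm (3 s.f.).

d ≈ 48.5 mm

Direct runoff: 0.0, 50.2, 169.9, 379.5, 611.9, 351.9, 202.4, 0.0 m³/s; ΣQ_DR = 1766 m³/s.
V = ΣQ_DR · Δt = 1766 × 10800 s = 1.907 × 10^7 m³.
Over A = 393 km², depth = V / A = 48.5 mm.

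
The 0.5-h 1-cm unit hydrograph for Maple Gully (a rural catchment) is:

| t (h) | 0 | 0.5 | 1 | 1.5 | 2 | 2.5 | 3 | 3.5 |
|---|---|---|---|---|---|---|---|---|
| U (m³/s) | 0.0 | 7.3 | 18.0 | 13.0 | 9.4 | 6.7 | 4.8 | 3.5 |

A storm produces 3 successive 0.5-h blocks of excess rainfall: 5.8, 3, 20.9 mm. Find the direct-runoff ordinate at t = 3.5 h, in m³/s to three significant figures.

By discrete convolution, Q_j = Σ (P_i / 10 mm) · U_{j−i}.
At t = 3.5 h (j=7): Q = (5.8/10)·3.5 + (3/10)·4.8 + (20.9/10)·6.7 = 17.5 m³/s.

Q ≈ 17.5 m³/s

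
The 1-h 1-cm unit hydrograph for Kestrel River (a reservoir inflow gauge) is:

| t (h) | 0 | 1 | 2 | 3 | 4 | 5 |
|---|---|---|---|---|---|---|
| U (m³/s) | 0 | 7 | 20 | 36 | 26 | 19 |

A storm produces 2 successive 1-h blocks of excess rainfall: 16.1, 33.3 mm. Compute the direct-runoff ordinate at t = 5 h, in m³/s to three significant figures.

By discrete convolution, Q_j = Σ (P_i / 10 mm) · U_{j−i}.
At t = 5 h (j=5): Q = (16.1/10)·19 + (33.3/10)·26 = 117 m³/s.

Q ≈ 117 m³/s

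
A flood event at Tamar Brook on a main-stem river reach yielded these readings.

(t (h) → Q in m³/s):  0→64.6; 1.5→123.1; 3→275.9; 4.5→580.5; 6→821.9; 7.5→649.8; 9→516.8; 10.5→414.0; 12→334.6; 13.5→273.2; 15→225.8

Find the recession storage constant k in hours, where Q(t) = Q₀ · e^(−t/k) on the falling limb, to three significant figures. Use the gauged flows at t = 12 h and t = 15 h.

On the falling limb, Q drops from 334.6 to 225.8 m³/s between t = 12 h and t = 15 h (Δt = 3 h).
k = −Δt / ln(Q₂/Q₁) = −3 / ln(225.8/334.6) = 7.63 h.

k ≈ 7.63 h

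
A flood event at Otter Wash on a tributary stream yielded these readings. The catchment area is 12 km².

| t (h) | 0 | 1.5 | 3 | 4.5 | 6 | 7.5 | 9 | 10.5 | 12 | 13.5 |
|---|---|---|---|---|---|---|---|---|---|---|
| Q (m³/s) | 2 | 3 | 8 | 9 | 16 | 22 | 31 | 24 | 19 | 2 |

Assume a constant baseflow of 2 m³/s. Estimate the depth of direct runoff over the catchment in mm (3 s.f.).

Direct runoff: 0.0, 1.0, 6.0, 7.0, 14.0, 20.0, 29.0, 22.0, 17.0, 0.0 m³/s; ΣQ_DR = 116.0 m³/s.
V = ΣQ_DR · Δt = 116.0 × 5400 s = 6.264 × 10^5 m³.
Over A = 12 km², depth = V / A = 52.2 mm.

d ≈ 52.2 mm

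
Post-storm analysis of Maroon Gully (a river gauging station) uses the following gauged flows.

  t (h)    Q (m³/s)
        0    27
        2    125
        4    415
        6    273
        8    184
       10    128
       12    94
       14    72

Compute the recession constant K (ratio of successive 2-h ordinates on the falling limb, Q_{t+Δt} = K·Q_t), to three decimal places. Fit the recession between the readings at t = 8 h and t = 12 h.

K ≈ 0.715

Using the recession-limb readings at t = 8 h and t = 12 h: Q falls from 184 to 94 m³/s over 2 intervals.
K = (Q₂/Q₁)^(1/2) = (94/184)^(1/2) = 0.715.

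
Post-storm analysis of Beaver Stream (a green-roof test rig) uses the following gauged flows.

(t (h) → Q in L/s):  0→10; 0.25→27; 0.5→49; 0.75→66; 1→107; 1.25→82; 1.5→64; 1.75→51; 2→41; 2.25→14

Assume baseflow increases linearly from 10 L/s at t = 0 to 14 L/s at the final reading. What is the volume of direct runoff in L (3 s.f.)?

V ≈ 3.52 × 10^5 L

Direct-runoff ordinates (Q − Q_b): 0.00, 16.56, 38.11, 54.67, 95.22, 69.78, 51.33, 37.89, 27.44, 0.00 L/s.
ΣQ_DR = 391.0 L/s.
With Δt = 0.25 h = 900 s, V = ΣQ_DR · Δt = 391.0 × 900 = 3.52 × 10^5 L.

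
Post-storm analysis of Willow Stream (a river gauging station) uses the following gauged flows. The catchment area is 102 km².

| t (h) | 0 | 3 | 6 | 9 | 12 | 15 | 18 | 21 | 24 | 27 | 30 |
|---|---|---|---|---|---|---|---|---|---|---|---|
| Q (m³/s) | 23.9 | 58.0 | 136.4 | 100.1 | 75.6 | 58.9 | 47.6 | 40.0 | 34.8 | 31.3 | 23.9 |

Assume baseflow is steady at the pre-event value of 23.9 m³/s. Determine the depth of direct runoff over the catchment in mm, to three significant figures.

Direct runoff: 0.0, 34.1, 112.5, 76.2, 51.7, 35.0, 23.7, 16.1, 10.9, 7.4, 0.0 m³/s; ΣQ_DR = 367.6 m³/s.
V = ΣQ_DR · Δt = 367.6 × 10800 s = 3.970 × 10^6 m³.
Over A = 102 km², depth = V / A = 38.9 mm.

d ≈ 38.9 mm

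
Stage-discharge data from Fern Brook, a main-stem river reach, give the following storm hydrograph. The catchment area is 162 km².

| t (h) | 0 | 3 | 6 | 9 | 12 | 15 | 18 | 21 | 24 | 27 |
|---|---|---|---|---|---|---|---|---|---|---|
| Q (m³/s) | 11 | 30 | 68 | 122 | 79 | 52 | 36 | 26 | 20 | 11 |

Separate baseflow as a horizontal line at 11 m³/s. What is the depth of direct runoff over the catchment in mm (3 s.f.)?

Direct runoff: 0.0, 19.0, 57.0, 111.0, 68.0, 41.0, 25.0, 15.0, 9.0, 0.0 m³/s; ΣQ_DR = 345.0 m³/s.
V = ΣQ_DR · Δt = 345.0 × 10800 s = 3.726 × 10^6 m³.
Over A = 162 km², depth = V / A = 23.0 mm.

d ≈ 23.0 mm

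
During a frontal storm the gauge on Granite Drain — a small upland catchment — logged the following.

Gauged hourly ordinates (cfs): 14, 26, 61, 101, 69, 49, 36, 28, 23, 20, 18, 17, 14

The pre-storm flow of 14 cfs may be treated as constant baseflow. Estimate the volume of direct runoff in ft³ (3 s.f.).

V ≈ 1.06 × 10^6 ft³

Direct-runoff ordinates (Q − Q_b): 0.0, 12.0, 47.0, 87.0, 55.0, 35.0, 22.0, 14.0, 9.0, 6.0, 4.0, 3.0, 0.0 cfs.
ΣQ_DR = 294.0 cfs.
With Δt = 1 h = 3600 s, V = ΣQ_DR · Δt = 294.0 × 3600 = 1.06 × 10^6 ft³.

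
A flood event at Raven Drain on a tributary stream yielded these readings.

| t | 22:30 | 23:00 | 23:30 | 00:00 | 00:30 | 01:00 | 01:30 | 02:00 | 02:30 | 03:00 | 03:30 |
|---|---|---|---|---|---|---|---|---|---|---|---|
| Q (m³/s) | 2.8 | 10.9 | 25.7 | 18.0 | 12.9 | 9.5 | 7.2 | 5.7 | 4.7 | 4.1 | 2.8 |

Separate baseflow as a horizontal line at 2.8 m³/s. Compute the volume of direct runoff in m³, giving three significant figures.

Direct-runoff ordinates (Q − Q_b): 0.0, 8.1, 22.9, 15.2, 10.1, 6.7, 4.4, 2.9, 1.9, 1.3, 0.0 m³/s.
ΣQ_DR = 73.50 m³/s.
With Δt = 0.5 h = 1800 s, V = ΣQ_DR · Δt = 73.50 × 1800 = 1.32 × 10^5 m³.

V ≈ 1.32 × 10^5 m³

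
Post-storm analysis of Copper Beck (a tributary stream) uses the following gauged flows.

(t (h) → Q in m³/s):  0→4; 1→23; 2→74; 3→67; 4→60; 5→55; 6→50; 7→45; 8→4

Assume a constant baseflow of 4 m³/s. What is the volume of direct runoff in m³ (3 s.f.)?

V ≈ 1.25 × 10^6 m³

Direct-runoff ordinates (Q − Q_b): 0.0, 19.0, 70.0, 63.0, 56.0, 51.0, 46.0, 41.0, 0.0 m³/s.
ΣQ_DR = 346.0 m³/s.
With Δt = 1 h = 3600 s, V = ΣQ_DR · Δt = 346.0 × 3600 = 1.25 × 10^6 m³.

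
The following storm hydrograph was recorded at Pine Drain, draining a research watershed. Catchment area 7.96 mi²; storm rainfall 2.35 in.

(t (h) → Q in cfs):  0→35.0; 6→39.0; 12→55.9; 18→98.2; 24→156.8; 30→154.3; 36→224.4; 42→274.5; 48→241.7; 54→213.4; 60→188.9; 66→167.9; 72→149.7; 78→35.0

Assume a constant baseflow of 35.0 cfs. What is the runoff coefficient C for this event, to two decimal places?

C ≈ 0.77

ΣQ_DR = 1545 cfs; V = ΣQ_DR·Δt = 3.337 × 10^7 ft³.
Runoff depth d = V / A = 1.804 in.
C = d / P = 1.804 / 2.35 = 0.77.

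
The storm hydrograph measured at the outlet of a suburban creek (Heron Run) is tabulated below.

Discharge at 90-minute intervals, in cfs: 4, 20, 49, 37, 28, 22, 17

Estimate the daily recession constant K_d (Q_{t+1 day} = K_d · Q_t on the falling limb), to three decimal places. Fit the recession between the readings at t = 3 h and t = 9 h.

K_d ≈ 0.014

Between t = 3 h and t = 9 h the flow falls from 49 to 17 cfs over 4×1.5 h = 6 h.
Per-interval ratio K = (17/49)^(1/4) = 0.7675; K_d = K^(24/1.5) = 0.014.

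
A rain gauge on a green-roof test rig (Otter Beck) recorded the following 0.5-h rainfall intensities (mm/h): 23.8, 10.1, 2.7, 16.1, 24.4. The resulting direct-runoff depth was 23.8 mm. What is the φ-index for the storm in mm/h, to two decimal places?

φ ≈ 6.70 mm/h

Only the 4 blocks with intensity above φ contribute runoff: 23.8, 10.1, 16.1, 24.4 mm/h.
Σ(I−φ)·Δt = d  ⇒  (23.8+10.1+16.1+24.4 − 4φ)·0.5 = 23.8
φ = (74.40 − 23.8/0.5) / 4 = 6.70 mm/h.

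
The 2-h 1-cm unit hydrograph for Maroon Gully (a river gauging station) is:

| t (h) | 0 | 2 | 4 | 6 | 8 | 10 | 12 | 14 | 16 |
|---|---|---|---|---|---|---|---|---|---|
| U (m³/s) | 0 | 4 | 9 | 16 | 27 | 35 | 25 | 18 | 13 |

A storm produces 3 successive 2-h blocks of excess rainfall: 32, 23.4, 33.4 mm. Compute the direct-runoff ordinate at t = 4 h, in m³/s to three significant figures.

By discrete convolution, Q_j = Σ (P_i / 10 mm) · U_{j−i}.
At t = 4 h (j=2): Q = (32/10)·9 + (23.4/10)·4 + (33.4/10)·0 = 38.2 m³/s.

Q ≈ 38.2 m³/s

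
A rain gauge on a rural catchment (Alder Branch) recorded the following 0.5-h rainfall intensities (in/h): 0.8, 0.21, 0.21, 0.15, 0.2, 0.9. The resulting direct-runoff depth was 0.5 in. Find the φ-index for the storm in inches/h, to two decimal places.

φ ≈ 0.35 in/h

Only the 2 blocks with intensity above φ contribute runoff: 0.8, 0.9 in/h.
Σ(I−φ)·Δt = d  ⇒  (0.8+0.9 − 2φ)·0.5 = 0.5
φ = (1.700 − 0.5/0.5) / 2 = 0.35 in/h.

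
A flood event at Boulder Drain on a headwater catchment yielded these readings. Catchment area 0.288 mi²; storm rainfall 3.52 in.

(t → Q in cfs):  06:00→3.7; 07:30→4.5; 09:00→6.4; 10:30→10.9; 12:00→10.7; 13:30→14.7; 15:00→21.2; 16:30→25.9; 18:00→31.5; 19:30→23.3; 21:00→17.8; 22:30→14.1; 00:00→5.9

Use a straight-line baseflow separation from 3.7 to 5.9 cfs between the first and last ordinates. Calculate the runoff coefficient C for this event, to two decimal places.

C ≈ 0.29

ΣQ_DR = 128.2 cfs; V = ΣQ_DR·Δt = 6.923 × 10^5 ft³.
Runoff depth d = V / A = 1.035 in.
C = d / P = 1.035 / 3.52 = 0.29.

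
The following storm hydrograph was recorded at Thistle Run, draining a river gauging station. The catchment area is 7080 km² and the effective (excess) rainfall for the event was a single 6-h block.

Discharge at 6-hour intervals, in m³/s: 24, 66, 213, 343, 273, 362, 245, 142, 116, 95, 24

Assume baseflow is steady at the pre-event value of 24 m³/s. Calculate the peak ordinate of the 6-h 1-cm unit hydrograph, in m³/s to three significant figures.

U_p ≈ 676 m³/s

Direct runoff: 0.0, 42.0, 189.0, 319.0, 249.0, 338.0, 221.0, 118.0, 92.0, 71.0, 0.0 m³/s; ΣQ_DR = 1639 m³/s, peak = 338.0 m³/s.
Runoff depth d = ΣQ_DR·Δt / A = 1639 × 21600 / (7080 km²) = 5.000 mm.
The 1-cm UH is the DRH scaled by (10 mm)/d, so U_p = 338.0 × 10/5.000 = 676 m³/s.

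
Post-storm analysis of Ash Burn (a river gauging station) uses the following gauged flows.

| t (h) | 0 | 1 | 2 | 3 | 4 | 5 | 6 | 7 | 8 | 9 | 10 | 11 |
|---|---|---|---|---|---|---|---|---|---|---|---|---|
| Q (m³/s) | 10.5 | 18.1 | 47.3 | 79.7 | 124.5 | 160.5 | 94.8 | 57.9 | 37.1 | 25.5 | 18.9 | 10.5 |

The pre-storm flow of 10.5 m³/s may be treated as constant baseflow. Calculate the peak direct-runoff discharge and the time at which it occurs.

Q_p = 150.0 m³/s at t = 5 h

Subtracting baseflow gives direct-runoff ordinates: 0.0, 7.6, 36.8, 69.2, 114.0, 150.0, 84.3, 47.4, 26.6, 15.0, 8.4, 0.0 m³/s.
The maximum is 150.0 m³/s, occurring at the reading for t = 5 h.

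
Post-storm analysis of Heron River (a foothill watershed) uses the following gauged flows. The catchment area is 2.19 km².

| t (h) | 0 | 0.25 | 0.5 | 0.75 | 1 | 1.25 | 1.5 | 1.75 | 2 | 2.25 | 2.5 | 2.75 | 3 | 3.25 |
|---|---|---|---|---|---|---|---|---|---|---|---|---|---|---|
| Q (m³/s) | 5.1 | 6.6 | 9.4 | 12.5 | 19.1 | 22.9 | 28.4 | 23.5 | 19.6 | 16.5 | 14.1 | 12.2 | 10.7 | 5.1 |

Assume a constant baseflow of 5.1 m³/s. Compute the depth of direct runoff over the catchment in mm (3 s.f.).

Direct runoff: 0.0, 1.5, 4.3, 7.4, 14.0, 17.8, 23.3, 18.4, 14.5, 11.4, 9.0, 7.1, 5.6, 0.0 m³/s; ΣQ_DR = 134.3 m³/s.
V = ΣQ_DR · Δt = 134.3 × 900 s = 1.209 × 10^5 m³.
Over A = 2.19 km², depth = V / A = 55.2 mm.

d ≈ 55.2 mm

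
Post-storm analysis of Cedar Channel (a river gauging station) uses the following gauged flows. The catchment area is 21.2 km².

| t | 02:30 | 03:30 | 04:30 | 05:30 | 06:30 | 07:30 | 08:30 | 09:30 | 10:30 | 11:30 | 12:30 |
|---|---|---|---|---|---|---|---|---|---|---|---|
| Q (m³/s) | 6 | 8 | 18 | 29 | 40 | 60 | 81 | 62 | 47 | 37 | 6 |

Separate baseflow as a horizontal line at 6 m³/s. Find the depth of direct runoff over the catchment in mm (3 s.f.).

Direct runoff: 0.0, 2.0, 12.0, 23.0, 34.0, 54.0, 75.0, 56.0, 41.0, 31.0, 0.0 m³/s; ΣQ_DR = 328.0 m³/s.
V = ΣQ_DR · Δt = 328.0 × 3600 s = 1.181 × 10^6 m³.
Over A = 21.2 km², depth = V / A = 55.7 mm.

d ≈ 55.7 mm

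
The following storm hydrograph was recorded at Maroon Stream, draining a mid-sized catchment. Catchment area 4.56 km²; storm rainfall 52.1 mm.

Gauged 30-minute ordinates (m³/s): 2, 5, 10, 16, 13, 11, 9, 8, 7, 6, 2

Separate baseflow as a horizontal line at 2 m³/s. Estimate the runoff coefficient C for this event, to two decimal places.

C ≈ 0.51

ΣQ_DR = 67.00 m³/s; V = ΣQ_DR·Δt = 1.206 × 10^5 m³.
Runoff depth d = V / A = 26.45 mm.
C = d / P = 26.45 / 52.1 = 0.51.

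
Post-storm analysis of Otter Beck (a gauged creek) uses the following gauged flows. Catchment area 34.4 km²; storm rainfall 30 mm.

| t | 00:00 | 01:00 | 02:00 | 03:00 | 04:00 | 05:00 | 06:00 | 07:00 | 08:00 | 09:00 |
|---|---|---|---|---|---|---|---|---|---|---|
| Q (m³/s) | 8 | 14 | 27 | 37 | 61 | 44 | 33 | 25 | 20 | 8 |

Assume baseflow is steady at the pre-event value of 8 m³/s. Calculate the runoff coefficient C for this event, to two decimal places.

ΣQ_DR = 197.0 m³/s; V = ΣQ_DR·Δt = 7.092 × 10^5 m³.
Runoff depth d = V / A = 20.62 mm.
C = d / P = 20.62 / 30 = 0.69.

C ≈ 0.69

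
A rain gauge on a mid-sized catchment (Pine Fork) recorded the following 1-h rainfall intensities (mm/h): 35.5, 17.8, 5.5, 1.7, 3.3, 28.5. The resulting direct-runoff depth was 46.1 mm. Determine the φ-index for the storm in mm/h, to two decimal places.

Only the 3 blocks with intensity above φ contribute runoff: 35.5, 17.8, 28.5 mm/h.
Σ(I−φ)·Δt = d  ⇒  (35.5+17.8+28.5 − 3φ)·1 = 46.1
φ = (81.80 − 46.1/1) / 3 = 11.90 mm/h.

φ ≈ 11.90 mm/h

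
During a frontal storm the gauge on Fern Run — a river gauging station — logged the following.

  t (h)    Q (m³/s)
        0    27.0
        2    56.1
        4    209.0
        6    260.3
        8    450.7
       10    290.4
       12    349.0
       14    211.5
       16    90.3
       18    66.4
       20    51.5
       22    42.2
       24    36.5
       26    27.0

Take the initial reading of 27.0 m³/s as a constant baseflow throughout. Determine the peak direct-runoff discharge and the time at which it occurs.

Q_p = 423.7 m³/s at t = 8 h

Subtracting baseflow gives direct-runoff ordinates: 0.0, 29.1, 182.0, 233.3, 423.7, 263.4, 322.0, 184.5, 63.3, 39.4, 24.5, 15.2, 9.5, 0.0 m³/s.
The maximum is 423.7 m³/s, occurring at the reading for t = 8 h.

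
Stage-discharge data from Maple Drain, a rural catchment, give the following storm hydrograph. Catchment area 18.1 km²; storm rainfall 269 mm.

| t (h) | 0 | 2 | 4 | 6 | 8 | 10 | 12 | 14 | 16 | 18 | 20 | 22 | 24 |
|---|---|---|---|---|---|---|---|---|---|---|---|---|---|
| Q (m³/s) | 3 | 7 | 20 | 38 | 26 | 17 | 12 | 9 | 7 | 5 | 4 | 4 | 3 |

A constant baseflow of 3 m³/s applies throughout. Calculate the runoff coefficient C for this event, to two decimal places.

C ≈ 0.17

ΣQ_DR = 116.0 m³/s; V = ΣQ_DR·Δt = 8.352 × 10^5 m³.
Runoff depth d = V / A = 46.14 mm.
C = d / P = 46.14 / 269 = 0.17.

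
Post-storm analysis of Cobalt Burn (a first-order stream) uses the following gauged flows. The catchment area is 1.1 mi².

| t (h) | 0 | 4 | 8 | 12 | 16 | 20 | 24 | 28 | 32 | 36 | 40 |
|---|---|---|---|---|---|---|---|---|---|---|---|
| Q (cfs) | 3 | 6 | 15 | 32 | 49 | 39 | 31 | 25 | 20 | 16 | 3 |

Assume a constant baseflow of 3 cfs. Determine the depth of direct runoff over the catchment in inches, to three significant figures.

Direct runoff: 0.0, 3.0, 12.0, 29.0, 46.0, 36.0, 28.0, 22.0, 17.0, 13.0, 0.0 cfs; ΣQ_DR = 206.0 cfs.
V = ΣQ_DR · Δt = 206.0 × 14400 s = 2.966 × 10^6 ft³.
Over A = 1.1 mi², depth = V / A = 1.16 in.

d ≈ 1.16 in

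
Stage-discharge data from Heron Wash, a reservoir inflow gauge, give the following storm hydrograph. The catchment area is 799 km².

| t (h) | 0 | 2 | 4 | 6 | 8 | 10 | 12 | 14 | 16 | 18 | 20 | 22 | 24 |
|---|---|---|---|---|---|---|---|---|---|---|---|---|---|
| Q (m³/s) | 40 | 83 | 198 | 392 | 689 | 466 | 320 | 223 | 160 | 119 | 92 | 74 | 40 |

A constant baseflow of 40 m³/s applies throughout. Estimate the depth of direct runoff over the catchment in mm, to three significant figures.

Direct runoff: 0.0, 43.0, 158.0, 352.0, 649.0, 426.0, 280.0, 183.0, 120.0, 79.0, 52.0, 34.0, 0.0 m³/s; ΣQ_DR = 2376 m³/s.
V = ΣQ_DR · Δt = 2376 × 7200 s = 1.711 × 10^7 m³.
Over A = 799 km², depth = V / A = 21.4 mm.

d ≈ 21.4 mm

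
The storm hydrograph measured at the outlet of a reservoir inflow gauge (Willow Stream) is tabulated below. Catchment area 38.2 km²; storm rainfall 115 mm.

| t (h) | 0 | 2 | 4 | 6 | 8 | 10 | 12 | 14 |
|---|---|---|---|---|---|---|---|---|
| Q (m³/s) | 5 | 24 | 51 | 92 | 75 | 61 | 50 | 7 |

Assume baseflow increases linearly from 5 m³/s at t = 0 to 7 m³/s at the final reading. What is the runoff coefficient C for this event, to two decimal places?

ΣQ_DR = 317.0 m³/s; V = ΣQ_DR·Δt = 2.282 × 10^6 m³.
Runoff depth d = V / A = 59.75 mm.
C = d / P = 59.75 / 115 = 0.52.

C ≈ 0.52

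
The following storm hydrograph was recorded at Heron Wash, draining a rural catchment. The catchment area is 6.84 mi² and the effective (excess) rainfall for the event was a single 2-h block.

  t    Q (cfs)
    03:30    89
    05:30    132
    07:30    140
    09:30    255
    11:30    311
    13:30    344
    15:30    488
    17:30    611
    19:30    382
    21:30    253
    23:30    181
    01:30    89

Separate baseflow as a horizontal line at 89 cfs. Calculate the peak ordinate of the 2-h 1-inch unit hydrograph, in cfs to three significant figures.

U_p ≈ 522 cfs

Direct runoff: 0.0, 43.0, 51.0, 166.0, 222.0, 255.0, 399.0, 522.0, 293.0, 164.0, 92.0, 0.0 cfs; ΣQ_DR = 2207 cfs, peak = 522.0 cfs.
Runoff depth d = ΣQ_DR·Δt / A = 2207 × 7200 / (6.84 mi²) = 1.000 in.
The 1-inch UH is the DRH scaled by (1 in)/d, so U_p = 522.0 × 1/1.000 = 522 cfs.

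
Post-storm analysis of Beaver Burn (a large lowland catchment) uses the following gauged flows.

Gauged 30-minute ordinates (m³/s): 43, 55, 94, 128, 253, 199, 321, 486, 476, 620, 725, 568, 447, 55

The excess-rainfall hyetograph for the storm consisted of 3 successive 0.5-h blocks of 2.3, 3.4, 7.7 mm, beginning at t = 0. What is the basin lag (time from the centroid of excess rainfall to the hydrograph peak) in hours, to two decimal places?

t_L ≈ 4.05 h

Centroid of excess rainfall: t_c = Σ P_i·t̄_i / ΣP_i = 0.9515 h (block centres at 0.25, 0.75, 1.25 h).
Hydrograph peak occurs at t = 5 h, so basin lag t_L = 5 − 0.9515 = 4.05 h.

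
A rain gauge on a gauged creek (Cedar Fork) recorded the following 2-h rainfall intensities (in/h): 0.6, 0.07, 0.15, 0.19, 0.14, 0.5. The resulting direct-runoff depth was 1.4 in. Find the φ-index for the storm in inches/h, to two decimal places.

φ ≈ 0.20 in/h

Only the 2 blocks with intensity above φ contribute runoff: 0.6, 0.5 in/h.
Σ(I−φ)·Δt = d  ⇒  (0.6+0.5 − 2φ)·2 = 1.4
φ = (1.100 − 1.4/2) / 2 = 0.20 in/h.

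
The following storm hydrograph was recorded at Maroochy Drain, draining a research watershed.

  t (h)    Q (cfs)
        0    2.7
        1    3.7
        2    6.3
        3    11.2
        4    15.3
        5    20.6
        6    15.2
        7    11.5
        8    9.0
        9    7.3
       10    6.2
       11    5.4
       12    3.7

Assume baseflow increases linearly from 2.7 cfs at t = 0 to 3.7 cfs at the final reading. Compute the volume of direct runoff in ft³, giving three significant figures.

Direct-runoff ordinates (Q − Q_b): 0.00, 0.92, 3.43, 8.25, 12.27, 17.48, 12.00, 8.22, 5.63, 3.85, 2.67, 1.78, 0.00 cfs.
ΣQ_DR = 76.50 cfs.
With Δt = 1 h = 3600 s, V = ΣQ_DR · Δt = 76.50 × 3600 = 2.75 × 10^5 ft³.

V ≈ 2.75 × 10^5 ft³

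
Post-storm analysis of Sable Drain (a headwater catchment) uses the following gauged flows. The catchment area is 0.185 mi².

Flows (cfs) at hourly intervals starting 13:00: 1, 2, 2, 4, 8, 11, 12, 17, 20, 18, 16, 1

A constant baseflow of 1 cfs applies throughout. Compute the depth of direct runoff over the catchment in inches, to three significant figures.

Direct runoff: 0.0, 1.0, 1.0, 3.0, 7.0, 10.0, 11.0, 16.0, 19.0, 17.0, 15.0, 0.0 cfs; ΣQ_DR = 100.0 cfs.
V = ΣQ_DR · Δt = 100.0 × 3600 s = 3.600 × 10^5 ft³.
Over A = 0.185 mi², depth = V / A = 0.838 in.

d ≈ 0.838 in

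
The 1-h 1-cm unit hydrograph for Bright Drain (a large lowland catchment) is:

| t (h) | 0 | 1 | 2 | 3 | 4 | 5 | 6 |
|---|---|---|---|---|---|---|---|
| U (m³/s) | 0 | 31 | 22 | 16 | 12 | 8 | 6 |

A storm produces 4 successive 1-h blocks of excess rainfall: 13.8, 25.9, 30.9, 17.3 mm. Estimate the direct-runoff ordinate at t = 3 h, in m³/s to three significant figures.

By discrete convolution, Q_j = Σ (P_i / 10 mm) · U_{j−i}.
At t = 3 h (j=3): Q = (13.8/10)·16 + (25.9/10)·22 + (30.9/10)·31 + (17.3/10)·0 = 175 m³/s.

Q ≈ 175 m³/s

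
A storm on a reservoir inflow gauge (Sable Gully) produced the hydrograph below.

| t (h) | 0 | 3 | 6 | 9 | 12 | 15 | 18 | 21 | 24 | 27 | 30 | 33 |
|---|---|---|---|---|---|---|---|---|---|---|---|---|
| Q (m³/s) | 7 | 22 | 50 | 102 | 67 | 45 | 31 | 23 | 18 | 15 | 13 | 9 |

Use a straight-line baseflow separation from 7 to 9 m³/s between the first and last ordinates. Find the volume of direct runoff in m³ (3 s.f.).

V ≈ 3.30 × 10^6 m³

Direct-runoff ordinates (Q − Q_b): 0.00, 14.82, 42.64, 94.45, 59.27, 37.09, 22.91, 14.73, 9.55, 6.36, 4.18, 0.00 m³/s.
ΣQ_DR = 306.0 m³/s.
With Δt = 3 h = 10800 s, V = ΣQ_DR · Δt = 306.0 × 10800 = 3.30 × 10^6 m³.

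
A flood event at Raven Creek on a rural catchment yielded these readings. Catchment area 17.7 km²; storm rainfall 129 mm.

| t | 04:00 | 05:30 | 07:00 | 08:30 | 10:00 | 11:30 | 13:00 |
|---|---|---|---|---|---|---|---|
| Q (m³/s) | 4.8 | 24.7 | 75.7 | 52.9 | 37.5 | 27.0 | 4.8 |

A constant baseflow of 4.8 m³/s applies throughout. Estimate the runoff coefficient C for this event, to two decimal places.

ΣQ_DR = 193.8 m³/s; V = ΣQ_DR·Δt = 1.047 × 10^6 m³.
Runoff depth d = V / A = 59.13 mm.
C = d / P = 59.13 / 129 = 0.46.

C ≈ 0.46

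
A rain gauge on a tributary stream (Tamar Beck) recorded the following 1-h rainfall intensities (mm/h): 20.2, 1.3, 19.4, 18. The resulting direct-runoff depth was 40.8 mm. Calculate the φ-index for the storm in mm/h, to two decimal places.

φ ≈ 5.60 mm/h

Only the 3 blocks with intensity above φ contribute runoff: 20.2, 19.4, 18 mm/h.
Σ(I−φ)·Δt = d  ⇒  (20.2+19.4+18 − 3φ)·1 = 40.8
φ = (57.60 − 40.8/1) / 3 = 5.60 mm/h.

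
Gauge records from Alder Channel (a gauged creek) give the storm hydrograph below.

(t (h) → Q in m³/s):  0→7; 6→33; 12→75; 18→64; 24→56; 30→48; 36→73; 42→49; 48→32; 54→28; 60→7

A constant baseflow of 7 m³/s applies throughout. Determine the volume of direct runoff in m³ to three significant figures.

Direct-runoff ordinates (Q − Q_b): 0.0, 26.0, 68.0, 57.0, 49.0, 41.0, 66.0, 42.0, 25.0, 21.0, 0.0 m³/s.
ΣQ_DR = 395.0 m³/s.
With Δt = 6 h = 21600 s, V = ΣQ_DR · Δt = 395.0 × 21600 = 8.53 × 10^6 m³.

V ≈ 8.53 × 10^6 m³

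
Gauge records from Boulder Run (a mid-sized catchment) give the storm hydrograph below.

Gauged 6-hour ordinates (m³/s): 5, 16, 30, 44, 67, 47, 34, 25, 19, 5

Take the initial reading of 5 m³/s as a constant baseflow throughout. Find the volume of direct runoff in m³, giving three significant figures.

Direct-runoff ordinates (Q − Q_b): 0.0, 11.0, 25.0, 39.0, 62.0, 42.0, 29.0, 20.0, 14.0, 0.0 m³/s.
ΣQ_DR = 242.0 m³/s.
With Δt = 6 h = 21600 s, V = ΣQ_DR · Δt = 242.0 × 21600 = 5.23 × 10^6 m³.

V ≈ 5.23 × 10^6 m³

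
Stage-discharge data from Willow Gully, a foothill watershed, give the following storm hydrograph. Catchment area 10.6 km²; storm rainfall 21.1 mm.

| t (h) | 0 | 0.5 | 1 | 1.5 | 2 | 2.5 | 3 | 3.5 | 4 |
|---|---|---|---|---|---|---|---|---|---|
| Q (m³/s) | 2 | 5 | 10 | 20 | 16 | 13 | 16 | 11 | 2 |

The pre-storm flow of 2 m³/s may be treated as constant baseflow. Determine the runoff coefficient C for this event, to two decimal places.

C ≈ 0.62

ΣQ_DR = 77.00 m³/s; V = ΣQ_DR·Δt = 1.386 × 10^5 m³.
Runoff depth d = V / A = 13.08 mm.
C = d / P = 13.08 / 21.1 = 0.62.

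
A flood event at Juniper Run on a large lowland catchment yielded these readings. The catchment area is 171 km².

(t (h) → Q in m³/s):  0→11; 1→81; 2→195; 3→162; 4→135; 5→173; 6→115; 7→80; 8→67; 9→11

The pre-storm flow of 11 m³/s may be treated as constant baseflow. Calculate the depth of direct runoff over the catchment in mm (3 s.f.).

Direct runoff: 0.0, 70.0, 184.0, 151.0, 124.0, 162.0, 104.0, 69.0, 56.0, 0.0 m³/s; ΣQ_DR = 920.0 m³/s.
V = ΣQ_DR · Δt = 920.0 × 3600 s = 3.312 × 10^6 m³.
Over A = 171 km², depth = V / A = 19.4 mm.

d ≈ 19.4 mm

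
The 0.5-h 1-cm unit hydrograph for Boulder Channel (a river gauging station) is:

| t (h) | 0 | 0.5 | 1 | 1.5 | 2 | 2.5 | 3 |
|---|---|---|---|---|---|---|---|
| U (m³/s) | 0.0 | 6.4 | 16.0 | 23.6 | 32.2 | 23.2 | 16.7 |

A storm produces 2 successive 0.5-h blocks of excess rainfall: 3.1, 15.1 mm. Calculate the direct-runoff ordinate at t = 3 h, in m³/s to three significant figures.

By discrete convolution, Q_j = Σ (P_i / 10 mm) · U_{j−i}.
At t = 3 h (j=6): Q = (3.1/10)·16.7 + (15.1/10)·23.2 = 40.2 m³/s.

Q ≈ 40.2 m³/s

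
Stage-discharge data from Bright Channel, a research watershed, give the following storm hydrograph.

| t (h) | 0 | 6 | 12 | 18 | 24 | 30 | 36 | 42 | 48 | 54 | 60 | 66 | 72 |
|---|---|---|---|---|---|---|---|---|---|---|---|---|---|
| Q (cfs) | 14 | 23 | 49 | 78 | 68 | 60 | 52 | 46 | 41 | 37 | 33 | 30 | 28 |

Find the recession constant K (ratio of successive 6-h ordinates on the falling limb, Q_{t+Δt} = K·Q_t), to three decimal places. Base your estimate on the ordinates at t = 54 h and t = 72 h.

K ≈ 0.911

Using the recession-limb readings at t = 54 h and t = 72 h: Q falls from 37 to 28 cfs over 3 intervals.
K = (Q₂/Q₁)^(1/3) = (28/37)^(1/3) = 0.911.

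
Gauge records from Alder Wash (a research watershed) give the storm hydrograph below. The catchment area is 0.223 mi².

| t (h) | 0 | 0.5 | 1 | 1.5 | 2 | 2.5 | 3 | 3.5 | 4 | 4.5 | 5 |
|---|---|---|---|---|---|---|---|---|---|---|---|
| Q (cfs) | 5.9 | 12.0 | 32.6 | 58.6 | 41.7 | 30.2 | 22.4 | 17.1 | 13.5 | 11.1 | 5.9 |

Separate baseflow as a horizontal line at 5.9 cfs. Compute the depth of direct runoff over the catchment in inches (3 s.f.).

Direct runoff: 0.0, 6.1, 26.7, 52.7, 35.8, 24.3, 16.5, 11.2, 7.6, 5.2, 0.0 cfs; ΣQ_DR = 186.1 cfs.
V = ΣQ_DR · Δt = 186.1 × 1800 s = 3.350 × 10^5 ft³.
Over A = 0.223 mi², depth = V / A = 0.647 in.

d ≈ 0.647 in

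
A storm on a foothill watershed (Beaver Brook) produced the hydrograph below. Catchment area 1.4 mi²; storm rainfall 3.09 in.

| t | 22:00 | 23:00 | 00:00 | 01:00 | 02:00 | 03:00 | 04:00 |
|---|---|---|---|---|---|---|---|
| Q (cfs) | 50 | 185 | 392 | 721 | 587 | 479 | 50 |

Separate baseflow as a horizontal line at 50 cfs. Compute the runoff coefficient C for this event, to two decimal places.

ΣQ_DR = 2114 cfs; V = ΣQ_DR·Δt = 7.610 × 10^6 ft³.
Runoff depth d = V / A = 2.340 in.
C = d / P = 2.340 / 3.09 = 0.76.

C ≈ 0.76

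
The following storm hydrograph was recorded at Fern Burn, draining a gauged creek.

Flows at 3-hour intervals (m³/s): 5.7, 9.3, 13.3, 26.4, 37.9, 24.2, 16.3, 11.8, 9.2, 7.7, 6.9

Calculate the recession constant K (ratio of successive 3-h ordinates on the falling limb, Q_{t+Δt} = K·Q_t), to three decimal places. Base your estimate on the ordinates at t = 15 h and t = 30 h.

K ≈ 0.778

Using the recession-limb readings at t = 15 h and t = 30 h: Q falls from 24.2 to 6.9 m³/s over 5 intervals.
K = (Q₂/Q₁)^(1/5) = (6.9/24.2)^(1/5) = 0.778.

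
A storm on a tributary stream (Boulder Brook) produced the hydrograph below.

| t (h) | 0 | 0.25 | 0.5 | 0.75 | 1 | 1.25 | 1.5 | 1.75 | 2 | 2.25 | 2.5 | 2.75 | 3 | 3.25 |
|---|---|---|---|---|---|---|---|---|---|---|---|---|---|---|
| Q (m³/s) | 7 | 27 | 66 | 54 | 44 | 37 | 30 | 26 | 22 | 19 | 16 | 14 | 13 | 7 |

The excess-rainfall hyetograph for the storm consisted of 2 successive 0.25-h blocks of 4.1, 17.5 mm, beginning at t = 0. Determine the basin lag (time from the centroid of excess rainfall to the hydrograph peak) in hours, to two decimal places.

t_L ≈ 0.17 h

Centroid of excess rainfall: t_c = Σ P_i·t̄_i / ΣP_i = 0.3275 h (block centres at 0.125, 0.375 h).
Hydrograph peak occurs at t = 0.5 h, so basin lag t_L = 0.5 − 0.3275 = 0.17 h.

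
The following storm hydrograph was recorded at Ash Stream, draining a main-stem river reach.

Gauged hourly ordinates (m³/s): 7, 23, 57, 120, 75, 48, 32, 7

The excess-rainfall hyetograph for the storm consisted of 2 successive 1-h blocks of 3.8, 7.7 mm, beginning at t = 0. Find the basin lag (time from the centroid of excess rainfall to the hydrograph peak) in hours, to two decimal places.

Centroid of excess rainfall: t_c = Σ P_i·t̄_i / ΣP_i = 1.1696 h (block centres at 0.5, 1.5 h).
Hydrograph peak occurs at t = 3 h, so basin lag t_L = 3 − 1.1696 = 1.83 h.

t_L ≈ 1.83 h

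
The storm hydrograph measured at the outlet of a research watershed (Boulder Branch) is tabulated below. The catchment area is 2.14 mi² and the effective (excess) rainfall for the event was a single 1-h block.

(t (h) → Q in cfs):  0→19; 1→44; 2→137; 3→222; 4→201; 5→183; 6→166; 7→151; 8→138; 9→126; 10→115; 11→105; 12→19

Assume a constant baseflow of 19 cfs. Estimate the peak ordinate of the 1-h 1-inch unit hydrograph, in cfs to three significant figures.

Direct runoff: 0.0, 25.0, 118.0, 203.0, 182.0, 164.0, 147.0, 132.0, 119.0, 107.0, 96.0, 86.0, 0.0 cfs; ΣQ_DR = 1379 cfs, peak = 203.0 cfs.
Runoff depth d = ΣQ_DR·Δt / A = 1379 × 3600 / (2.14 mi²) = 0.9985 in.
The 1-inch UH is the DRH scaled by (1 in)/d, so U_p = 203.0 × 1/0.9985 = 203 cfs.

U_p ≈ 203 cfs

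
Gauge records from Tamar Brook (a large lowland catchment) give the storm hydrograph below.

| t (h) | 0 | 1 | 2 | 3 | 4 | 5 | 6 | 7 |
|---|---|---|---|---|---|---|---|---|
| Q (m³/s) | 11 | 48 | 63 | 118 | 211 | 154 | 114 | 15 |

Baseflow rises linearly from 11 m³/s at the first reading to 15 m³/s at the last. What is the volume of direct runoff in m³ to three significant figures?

V ≈ 2.27 × 10^6 m³

Direct-runoff ordinates (Q − Q_b): 0.00, 36.43, 50.86, 105.29, 197.71, 140.14, 99.57, 0.00 m³/s.
ΣQ_DR = 630.0 m³/s.
With Δt = 1 h = 3600 s, V = ΣQ_DR · Δt = 630.0 × 3600 = 2.27 × 10^6 m³.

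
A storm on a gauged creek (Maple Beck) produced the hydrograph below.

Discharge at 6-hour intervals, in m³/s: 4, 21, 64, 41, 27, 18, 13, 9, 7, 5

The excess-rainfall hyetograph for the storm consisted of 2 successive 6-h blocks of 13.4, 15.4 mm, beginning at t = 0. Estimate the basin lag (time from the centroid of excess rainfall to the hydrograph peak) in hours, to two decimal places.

t_L ≈ 5.79 h

Centroid of excess rainfall: t_c = Σ P_i·t̄_i / ΣP_i = 6.2083 h (block centres at 3, 9 h).
Hydrograph peak occurs at t = 12 h, so basin lag t_L = 12 − 6.2083 = 5.79 h.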